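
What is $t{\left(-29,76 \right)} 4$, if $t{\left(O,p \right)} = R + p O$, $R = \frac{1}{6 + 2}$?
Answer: $- \frac{17631}{2} \approx -8815.5$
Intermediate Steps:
$R = \frac{1}{8} \approx 0.125$
$t{\left(O,p \right)} = \frac{1}{8} + O p$ ($t{\left(O,p \right)} = \frac{1}{8} + p O = \frac{1}{8} + O p$)
$t{\left(-29,76 \right)} 4 = \left(\frac{1}{8} - 2204\right) 4 = \left(- \frac{17631}{8}\right) 4 = - \frac{17631}{2}$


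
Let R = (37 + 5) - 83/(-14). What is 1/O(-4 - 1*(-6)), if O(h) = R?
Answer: 14/671 ≈ 0.020864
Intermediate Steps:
R = 671/14 (R = 42 - 83*(-1/14) = 42 + 83/14 = 671/14 ≈ 47.929)
O(h) = 671/14
1/O(-4 - 1*(-6)) = 1/(671/14) = 14/671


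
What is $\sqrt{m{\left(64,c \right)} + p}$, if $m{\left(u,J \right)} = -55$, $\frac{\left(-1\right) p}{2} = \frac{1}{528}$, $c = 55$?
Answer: $\frac{i \sqrt{958386}}{132} \approx 7.4165 i$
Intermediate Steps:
$p = - \frac{1}{264}$ ($p = - \frac{2}{528} = \left(-2\right) \frac{1}{528} = - \frac{1}{264} \approx -0.0037879$)
$\sqrt{m{\left(64,c \right)} + p} = \sqrt{-55 - \frac{1}{264}} = \sqrt{- \frac{14521}{264}} = \frac{i \sqrt{958386}}{132}$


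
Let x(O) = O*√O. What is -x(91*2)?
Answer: -182*√182 ≈ -2455.3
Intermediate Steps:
x(O) = O^(3/2)
-x(91*2) = -(91*2)^(3/2) = -182^(3/2) = -182*√182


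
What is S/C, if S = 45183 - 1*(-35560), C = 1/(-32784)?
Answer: -2647078512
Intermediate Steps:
C = -1/32784 ≈ -3.0503e-5
S = 80743 (S = 45183 + 35560 = 80743)
S/C = 80743/(-1/32784) = 80743*(-32784) = -2647078512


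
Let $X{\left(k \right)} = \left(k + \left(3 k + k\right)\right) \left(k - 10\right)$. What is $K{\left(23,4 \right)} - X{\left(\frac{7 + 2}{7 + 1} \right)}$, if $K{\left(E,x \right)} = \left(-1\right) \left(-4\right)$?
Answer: $\frac{3451}{64} \approx 53.922$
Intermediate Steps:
$K{\left(E,x \right)} = 4$
$X{\left(k \right)} = 5 k \left(-10 + k\right)$ ($X{\left(k \right)} = \left(k + 4 k\right) \left(-10 + k\right) = 5 k \left(-10 + k\right)$)
$K{\left(23,4 \right)} - X{\left(\frac{7 + 2}{7 + 1} \right)} = 4 - 5 \frac{7 + 2}{7 + 1} \left(-10 + \frac{7 + 2}{7 + 1}\right) = 4 - 5 \cdot \frac{9}{8} \left(-10 + \frac{9}{8}\right) = 4 - 5 \cdot \frac{9}{8} \left(- \frac{71}{8}\right) = 4 - - \frac{3195}{64} = 4 + \frac{3195}{64} = \frac{3451}{64}$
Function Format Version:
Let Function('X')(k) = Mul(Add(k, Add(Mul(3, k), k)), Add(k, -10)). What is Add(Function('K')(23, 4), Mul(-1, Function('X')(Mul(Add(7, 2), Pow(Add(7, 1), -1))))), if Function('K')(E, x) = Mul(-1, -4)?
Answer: Rational(3451, 64) ≈ 53.922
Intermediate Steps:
Function('K')(E, x) = 4
Function('X')(k) = Mul(5, k, Add(-10, k)) (Function('X')(k) = Mul(Add(k, Mul(4, k)), Add(-10, k)) = Mul(Mul(5, k), Add(-10, k)) = Mul(5, k, Add(-10, k)))
Add(Function('K')(23, 4), Mul(-1, Function('X')(Mul(Add(7, 2), Pow(Add(7, 1), -1))))) = Add(4, Mul(-1, Mul(5, Mul(Add(7, 2), Pow(Add(7, 1), -1)), Add(-10, Mul(Add(7, 2), Pow(Add(7, 1), -1)))))) = Add(4, Mul(-1, Mul(5, Mul(9, Pow(8, -1)), Add(-10, Mul(9, Pow(8, -1)))))) = Add(4, Mul(-1, Mul(5, Mul(9, Rational(1, 8)), Add(-10, Mul(9, Rational(1, 8)))))) = Add(4, Mul(-1, Mul(5, Rational(9, 8), Add(-10, Rational(9, 8))))) = Add(4, Mul(-1, Mul(5, Rational(9, 8), Rational(-71, 8)))) = Add(4, Mul(-1, Rational(-3195, 64))) = Add(4, Rational(3195, 64)) = Rational(3451, 64)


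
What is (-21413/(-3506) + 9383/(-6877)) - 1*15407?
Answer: -371360149731/24110762 ≈ -15402.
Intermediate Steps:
(-21413/(-3506) + 9383/(-6877)) - 1*15407 = (-21413*(-1/3506) + 9383*(-1/6877)) - 15407 = (21413/3506 - 9383/6877) - 15407 = 114360403/24110762 - 15407 = -371360149731/24110762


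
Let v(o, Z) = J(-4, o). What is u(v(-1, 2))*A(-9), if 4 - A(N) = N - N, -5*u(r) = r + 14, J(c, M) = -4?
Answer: -8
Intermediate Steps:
v(o, Z) = -4
u(r) = -14/5 - r/5 (u(r) = -(r + 14)/5 = -(14 + r)/5 = -14/5 - r/5)
A(N) = 4 (A(N) = 4 - (N - N) = 4 - 1*0 = 4 + 0 = 4)
u(v(-1, 2))*A(-9) = (-14/5 - ⅕*(-4))*4 = (-14/5 + ⅘)*4 = -2*4 = -8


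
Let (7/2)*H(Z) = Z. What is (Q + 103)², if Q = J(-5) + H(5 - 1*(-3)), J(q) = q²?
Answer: 831744/49 ≈ 16974.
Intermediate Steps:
H(Z) = 2*Z/7
Q = 191/7 (Q = (-5)² + 2*(5 - 1*(-3))/7 = 25 + 2*(5 + 3)/7 = 25 + (2/7)*8 = 25 + 16/7 = 191/7 ≈ 27.286)
(Q + 103)² = (191/7 + 103)² = (912/7)² = 831744/49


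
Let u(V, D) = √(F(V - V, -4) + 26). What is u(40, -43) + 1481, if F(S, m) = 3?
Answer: 1481 + √29 ≈ 1486.4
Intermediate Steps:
u(V, D) = √29 (u(V, D) = √(3 + 26) = √29)
u(40, -43) + 1481 = √29 + 1481 = 1481 + √29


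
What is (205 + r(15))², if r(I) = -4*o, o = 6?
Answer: 32761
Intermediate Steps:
r(I) = -24 (r(I) = -4*6 = -24)
(205 + r(15))² = (205 - 24)² = 181² = 32761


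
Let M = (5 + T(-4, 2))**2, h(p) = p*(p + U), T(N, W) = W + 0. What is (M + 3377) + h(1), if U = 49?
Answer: 3476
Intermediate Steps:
T(N, W) = W
h(p) = p*(49 + p) (h(p) = p*(p + 49) = p*(49 + p))
M = 49 (M = (5 + 2)**2 = 7**2 = 49)
(M + 3377) + h(1) = (49 + 3377) + 1*(49 + 1) = 3426 + 1*50 = 3426 + 50 = 3476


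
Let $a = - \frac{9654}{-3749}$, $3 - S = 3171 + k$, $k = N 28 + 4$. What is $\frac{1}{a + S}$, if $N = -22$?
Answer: $- \frac{3749}{9572790} \approx -0.00039163$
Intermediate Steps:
$k = -612$ ($k = \left(-22\right) 28 + 4 = -616 + 4 = -612$)
$S = -2556$ ($S = 3 - \left(3171 - 612\right) = 3 - 2559 = -2556$)
$a = \frac{9654}{3749}$ ($a = \left(-9654\right) \left(- \frac{1}{3749}\right) = \frac{9654}{3749} \approx 2.5751$)
$\frac{1}{a + S} = \frac{1}{\frac{9654}{3749} - 2556} = \frac{1}{- \frac{9572790}{3749}} = - \frac{3749}{9572790}$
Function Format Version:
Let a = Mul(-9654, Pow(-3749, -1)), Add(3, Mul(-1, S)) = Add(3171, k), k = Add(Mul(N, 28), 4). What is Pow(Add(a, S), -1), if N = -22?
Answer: Rational(-3749, 9572790) ≈ -0.00039163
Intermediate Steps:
k = -612 (k = Add(Mul(-22, 28), 4) = Add(-616, 4) = -612)
S = -2556 (S = Add(3, Mul(-1, Add(3171, -612))) = Add(3, Mul(-1, 2559)) = Add(3, -2559) = -2556)
a = Rational(9654, 3749) (a = Mul(-9654, Rational(-1, 3749)) = Rational(9654, 3749) ≈ 2.5751)
Pow(Add(a, S), -1) = Pow(Add(Rational(9654, 3749), -2556), -1) = Pow(Rational(-9572790, 3749), -1) = Rational(-3749, 9572790)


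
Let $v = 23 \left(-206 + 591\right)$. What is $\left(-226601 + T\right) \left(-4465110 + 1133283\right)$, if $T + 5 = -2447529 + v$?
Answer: $8880251866560$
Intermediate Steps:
$v = 8855$ ($v = 23 \cdot 385 = 8855$)
$T = -2438679$ ($T = -5 + \left(-2447529 + 8855\right) = -5 - 2438674 = -2438679$)
$\left(-226601 + T\right) \left(-4465110 + 1133283\right) = \left(-226601 - 2438679\right) \left(-4465110 + 1133283\right) = \left(-2665280\right) \left(-3331827\right) = 8880251866560$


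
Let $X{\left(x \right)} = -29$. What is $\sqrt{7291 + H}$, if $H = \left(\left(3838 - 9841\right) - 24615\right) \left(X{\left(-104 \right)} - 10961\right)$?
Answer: $13 \sqrt{1991119} \approx 18344.0$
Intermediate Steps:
$H = 336491820$ ($H = \left(\left(3838 - 9841\right) - 24615\right) \left(-29 - 10961\right) = \left(-6003 - 24615\right) \left(-10990\right) = \left(-30618\right) \left(-10990\right) = 336491820$)
$\sqrt{7291 + H} = \sqrt{7291 + 336491820} = \sqrt{336499111} = 13 \sqrt{1991119}$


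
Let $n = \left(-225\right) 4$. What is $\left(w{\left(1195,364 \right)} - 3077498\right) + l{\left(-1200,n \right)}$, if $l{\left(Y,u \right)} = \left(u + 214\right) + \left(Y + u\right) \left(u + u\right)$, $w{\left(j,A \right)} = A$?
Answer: $702180$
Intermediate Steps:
$n = -900$
$l{\left(Y,u \right)} = 214 + u + 2 u \left(Y + u\right)$ ($l{\left(Y,u \right)} = \left(214 + u\right) + \left(Y + u\right) 2 u = \left(214 + u\right) + 2 u \left(Y + u\right) = 214 + u + 2 u \left(Y + u\right)$)
$\left(w{\left(1195,364 \right)} - 3077498\right) + l{\left(-1200,n \right)} = \left(364 - 3077498\right) + \left(214 - 900 + 2 \left(-900\right)^{2} + 2 \left(-1200\right) \left(-900\right)\right) = -3077134 + \left(214 - 900 + 2 \cdot 810000 + 2160000\right) = -3077134 + \left(214 - 900 + 1620000 + 2160000\right) = -3077134 + 3779314 = 702180$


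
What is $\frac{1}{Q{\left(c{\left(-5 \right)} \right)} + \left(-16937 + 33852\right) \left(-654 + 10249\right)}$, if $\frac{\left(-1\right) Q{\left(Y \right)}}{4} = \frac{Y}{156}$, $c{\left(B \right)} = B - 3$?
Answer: $\frac{39}{6329677583} \approx 6.1615 \cdot 10^{-9}$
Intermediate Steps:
$c{\left(B \right)} = -3 + B$ ($c{\left(B \right)} = B - 3 = -3 + B$)
$Q{\left(Y \right)} = - \frac{Y}{39}$ ($Q{\left(Y \right)} = - 4 \frac{Y}{156} = - \frac{Y}{39}$)
$\frac{1}{Q{\left(c{\left(-5 \right)} \right)} + \left(-16937 + 33852\right) \left(-654 + 10249\right)} = \frac{1}{- \frac{-3 - 5}{39} + \left(-16937 + 33852\right) \left(-654 + 10249\right)} = \frac{1}{\left(- \frac{1}{39}\right) \left(-8\right) + 16915 \cdot 9595} = \frac{1}{\frac{8}{39} + 162299425} = \frac{1}{\frac{6329677583}{39}} = \frac{39}{6329677583}$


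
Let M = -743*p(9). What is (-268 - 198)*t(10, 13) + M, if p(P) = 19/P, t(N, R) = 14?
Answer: -72833/9 ≈ -8092.6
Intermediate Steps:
M = -14117/9 ≈ -1568.6
(-268 - 198)*t(10, 13) + M = (-268 - 198)*14 - 14117/9 = -466*14 - 14117/9 = -6524 - 14117/9 = -72833/9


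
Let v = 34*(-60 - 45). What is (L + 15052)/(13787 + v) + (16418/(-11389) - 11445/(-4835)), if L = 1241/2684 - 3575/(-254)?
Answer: 92059689009377599/38354974016310028 ≈ 2.4002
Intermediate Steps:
v = -3570 (v = 34*(-105) = -3570)
L = 4955257/340868 (L = 1241*(1/2684) - 3575*(-1/254) = 1241/2684 + 3575/254 = 4955257/340868 ≈ 14.537)
(L + 15052)/(13787 + v) + (16418/(-11389) - 11445/(-4835)) = (4955257/340868 + 15052)/(13787 - 3570) + (16418/(-11389) - 11445/(-4835)) = (5135700393/340868)/10217 + (16418*(-1/11389) - 11445*(-1/4835)) = (5135700393/340868)*(1/10217) + (-16418/11389 + 2289/967) = 5135700393/3482648356 + 10193215/11013163 = 92059689009377599/38354974016310028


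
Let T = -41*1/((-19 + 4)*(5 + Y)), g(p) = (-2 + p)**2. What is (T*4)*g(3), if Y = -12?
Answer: -164/105 ≈ -1.5619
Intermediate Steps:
T = -41/105 (T = -41*1/((-19 + 4)*(5 - 12)) = -41/((-15*(-7))) = -41/105 ≈ -0.39048)
(T*4)*g(3) = (-41/105*4)*(-2 + 3)**2 = -164/105*1**2 = -164/105*1 = -164/105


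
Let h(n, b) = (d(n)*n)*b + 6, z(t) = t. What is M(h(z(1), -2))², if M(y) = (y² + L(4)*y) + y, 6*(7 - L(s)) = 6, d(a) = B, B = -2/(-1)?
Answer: 324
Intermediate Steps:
B = 2 (B = -2*(-1) = 2)
d(a) = 2
L(s) = 6 (L(s) = 7 - ⅙*6 = 7 - 1 = 6)
h(n, b) = 6 + 2*b*n (h(n, b) = (2*n)*b + 6 = 2*b*n + 6 = 6 + 2*b*n)
M(y) = y² + 7*y (M(y) = (y² + 6*y) + y = y² + 7*y)
M(h(z(1), -2))² = ((6 + 2*(-2)*1)*(7 + (6 + 2*(-2)*1)))² = ((6 - 4)*(7 + (6 - 4)))² = (2*(7 + 2))² = (2*9)² = 18² = 324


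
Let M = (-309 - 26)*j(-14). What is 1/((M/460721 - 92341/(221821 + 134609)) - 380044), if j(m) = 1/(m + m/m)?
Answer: -2134792218390/811315526791097303 ≈ -2.6313e-6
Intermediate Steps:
j(m) = 1/(1 + m) (j(m) = 1/(m + 1) = 1/(1 + m))
M = 335/13 (M = (-309 - 26)/(1 - 14) = -335/(-13) = -335*(-1/13) = 335/13 ≈ 25.769)
1/((M/460721 - 92341/(221821 + 134609)) - 380044) = 1/(((335/13)/460721 - 92341/(221821 + 134609)) - 380044) = 1/(((335/13)*(1/460721) - 92341/356430) - 380044) = 1/((335/5989373 - 92341*1/356430) - 380044) = 1/((335/5989373 - 92341/356430) - 380044) = 1/(-552945288143/2134792218390 - 380044) = 1/(-811315526791097303/2134792218390) = -2134792218390/811315526791097303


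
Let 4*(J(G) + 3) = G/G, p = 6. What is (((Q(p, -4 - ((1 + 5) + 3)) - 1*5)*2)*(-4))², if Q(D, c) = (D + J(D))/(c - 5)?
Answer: 139129/81 ≈ 1717.6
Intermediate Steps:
J(G) = -11/4 (J(G) = -3 + (G/G)/4 = -3 + (¼)*1 = -3 + ¼ = -11/4)
Q(D, c) = (-11/4 + D)/(-5 + c) (Q(D, c) = (D - 11/4)/(c - 5) = (-11/4 + D)/(-5 + c))
(((Q(p, -4 - ((1 + 5) + 3)) - 1*5)*2)*(-4))² = ((((-11/4 + 6)/(-5 + (-4 - ((1 + 5) + 3))) - 1*5)*2)*(-4))² = ((((13/4)/(-5 + (-4 - (6 + 3))) - 5)*2)*(-4))² = ((((13/4)/(-5 + (-4 - 1*9)) - 5)*2)*(-4))² = ((((13/4)/(-5 + (-4 - 9)) - 5)*2)*(-4))² = ((((13/4)/(-5 - 13) - 5)*2)*(-4))² = ((((13/4)/(-18) - 5)*2)*(-4))² = (((-1/18*13/4 - 5)*2)*(-4))² = (((-13/72 - 5)*2)*(-4))² = (-373/72*2*(-4))² = (-373/36*(-4))² = (373/9)² = 139129/81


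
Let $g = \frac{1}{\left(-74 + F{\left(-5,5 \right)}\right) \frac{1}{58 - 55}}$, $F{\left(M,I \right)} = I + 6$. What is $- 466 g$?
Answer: $\frac{466}{21} \approx 22.19$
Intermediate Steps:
$F{\left(M,I \right)} = 6 + I$
$g = - \frac{1}{21}$ ($g = \frac{1}{\left(-74 + \left(6 + 5\right)\right) \frac{1}{58 - 55}} = \frac{1}{\left(-74 + 11\right) \frac{1}{3}} = \frac{1}{\left(-63\right) \frac{1}{3}} = \frac{1}{-21} = - \frac{1}{21} \approx -0.047619$)
$- 466 g = \left(-466\right) \left(- \frac{1}{21}\right) = \frac{466}{21}$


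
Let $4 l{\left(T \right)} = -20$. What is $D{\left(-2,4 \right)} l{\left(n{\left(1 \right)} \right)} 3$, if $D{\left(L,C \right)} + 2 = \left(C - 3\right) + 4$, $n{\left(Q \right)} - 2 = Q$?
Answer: $-45$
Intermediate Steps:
$n{\left(Q \right)} = 2 + Q$
$D{\left(L,C \right)} = -1 + C$ ($D{\left(L,C \right)} = -2 + \left(\left(C - 3\right) + 4\right) = -2 + \left(\left(-3 + C\right) + 4\right) = -2 + \left(1 + C\right) = -1 + C$)
$l{\left(T \right)} = -5$ ($l{\left(T \right)} = \frac{1}{4} \left(-20\right) = -5$)
$D{\left(-2,4 \right)} l{\left(n{\left(1 \right)} \right)} 3 = \left(-1 + 4\right) \left(\left(-5\right) 3\right) = 3 \left(-15\right) = -45$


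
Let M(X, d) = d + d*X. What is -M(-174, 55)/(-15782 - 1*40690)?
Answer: -9515/56472 ≈ -0.16849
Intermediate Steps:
M(X, d) = d + X*d
-M(-174, 55)/(-15782 - 1*40690) = -55*(1 - 174)/(-15782 - 1*40690) = -55*(-173)/(-15782 - 40690) = -(-9515)/(-56472) = -(-9515)*(-1)/56472 = -1*9515/56472 = -9515/56472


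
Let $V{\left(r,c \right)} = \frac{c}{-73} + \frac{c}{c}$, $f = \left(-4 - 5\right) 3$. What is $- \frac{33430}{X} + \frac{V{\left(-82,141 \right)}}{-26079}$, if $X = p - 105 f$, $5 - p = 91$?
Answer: $- \frac{63642743878}{5233455483} \approx -12.161$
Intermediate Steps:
$p = -86$ ($p = 5 - 91 = -86$)
$f = -27$ ($f = \left(-9\right) 3 = -27$)
$V{\left(r,c \right)} = 1 - \frac{c}{73}$ ($V{\left(r,c \right)} = c \left(- \frac{1}{73}\right) + 1 = - \frac{c}{73} + 1 = 1 - \frac{c}{73}$)
$X = 2749$ ($X = -86 - -2835 = -86 + 2835 = 2749$)
$- \frac{33430}{X} + \frac{V{\left(-82,141 \right)}}{-26079} = - \frac{33430}{2749} + \frac{1 - \frac{141}{73}}{-26079} = \left(-33430\right) \frac{1}{2749} + \left(1 - \frac{141}{73}\right) \left(- \frac{1}{26079}\right) = - \frac{33430}{2749} - - \frac{68}{1903767} = - \frac{33430}{2749} + \frac{68}{1903767} = - \frac{63642743878}{5233455483}$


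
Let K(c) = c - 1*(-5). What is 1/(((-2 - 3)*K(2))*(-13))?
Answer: 1/455 ≈ 0.0021978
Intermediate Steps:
K(c) = 5 + c (K(c) = c + 5 = 5 + c)
1/(((-2 - 3)*K(2))*(-13)) = 1/(((-2 - 3)*(5 + 2))*(-13)) = 1/(-5*7*(-13)) = 1/(-35*(-13)) = 1/455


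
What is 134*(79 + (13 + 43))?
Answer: 18090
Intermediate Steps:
134*(79 + (13 + 43)) = 134*(79 + 56) = 134*135 = 18090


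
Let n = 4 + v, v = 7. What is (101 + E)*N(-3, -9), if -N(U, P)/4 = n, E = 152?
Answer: -11132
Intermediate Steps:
n = 11 (n = 4 + 7 = 11)
N(U, P) = -44 (N(U, P) = -4*11 = -44)
(101 + E)*N(-3, -9) = (101 + 152)*(-44) = 253*(-44) = -11132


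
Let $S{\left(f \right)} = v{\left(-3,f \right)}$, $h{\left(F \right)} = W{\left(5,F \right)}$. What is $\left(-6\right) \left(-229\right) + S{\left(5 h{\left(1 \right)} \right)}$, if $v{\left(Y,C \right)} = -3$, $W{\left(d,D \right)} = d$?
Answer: $1371$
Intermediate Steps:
$h{\left(F \right)} = 5$
$S{\left(f \right)} = -3$
$\left(-6\right) \left(-229\right) + S{\left(5 h{\left(1 \right)} \right)} = \left(-6\right) \left(-229\right) - 3 = 1374 - 3 = 1371$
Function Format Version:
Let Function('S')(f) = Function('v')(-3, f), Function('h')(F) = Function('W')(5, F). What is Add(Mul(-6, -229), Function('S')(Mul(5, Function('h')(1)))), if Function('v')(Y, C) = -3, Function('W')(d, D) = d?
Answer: 1371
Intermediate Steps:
Function('h')(F) = 5
Function('S')(f) = -3
Add(Mul(-6, -229), Function('S')(Mul(5, Function('h')(1)))) = Add(Mul(-6, -229), -3) = Add(1374, -3) = 1371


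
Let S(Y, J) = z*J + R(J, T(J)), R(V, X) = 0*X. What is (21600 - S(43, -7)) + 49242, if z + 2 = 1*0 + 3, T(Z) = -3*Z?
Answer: 70849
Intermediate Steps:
z = 1 (z = -2 + (1*0 + 3) = -2 + (0 + 3) = -2 + 3 = 1)
R(V, X) = 0
S(Y, J) = J (S(Y, J) = 1*J + 0 = J + 0 = J)
(21600 - S(43, -7)) + 49242 = (21600 - 1*(-7)) + 49242 = (21600 + 7) + 49242 = 21607 + 49242 = 70849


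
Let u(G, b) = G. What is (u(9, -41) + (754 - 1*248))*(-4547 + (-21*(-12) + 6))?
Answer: -2208835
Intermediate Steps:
(u(9, -41) + (754 - 1*248))*(-4547 + (-21*(-12) + 6)) = (9 + (754 - 1*248))*(-4547 + (-21*(-12) + 6)) = (9 + (754 - 248))*(-4547 + (252 + 6)) = (9 + 506)*(-4547 + 258) = 515*(-4289) = -2208835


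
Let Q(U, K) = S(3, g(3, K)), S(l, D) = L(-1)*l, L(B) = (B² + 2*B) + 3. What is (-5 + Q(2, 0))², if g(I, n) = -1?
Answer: 1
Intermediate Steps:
L(B) = 3 + B² + 2*B
S(l, D) = 2*l (S(l, D) = (3 + (-1)² + 2*(-1))*l = (3 + 1 - 2)*l = 2*l)
Q(U, K) = 6 (Q(U, K) = 2*3 = 6)
(-5 + Q(2, 0))² = (-5 + 6)² = 1² = 1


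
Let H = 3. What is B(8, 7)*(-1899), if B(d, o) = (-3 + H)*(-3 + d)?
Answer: 0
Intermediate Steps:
B(d, o) = 0 (B(d, o) = (-3 + 3)*(-3 + d) = 0*(-3 + d) = 0)
B(8, 7)*(-1899) = 0*(-1899) = 0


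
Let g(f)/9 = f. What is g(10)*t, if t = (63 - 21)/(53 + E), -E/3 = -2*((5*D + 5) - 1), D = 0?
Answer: 540/11 ≈ 49.091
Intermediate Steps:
g(f) = 9*f
E = 24 (E = -(-6)*((5*0 + 5) - 1) = -(-6)*((0 + 5) - 1) = -(-6)*(5 - 1) = -(-6)*4 = -3*(-8) = 24)
t = 6/11 (t = (63 - 21)/(53 + 24) = 42/77 = 42*(1/77) = 6/11 ≈ 0.54545)
g(10)*t = (9*10)*(6/11) = 90*(6/11) = 540/11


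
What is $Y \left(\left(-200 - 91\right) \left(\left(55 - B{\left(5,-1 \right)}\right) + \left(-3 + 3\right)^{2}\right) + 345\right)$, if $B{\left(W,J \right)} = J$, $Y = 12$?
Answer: $-191412$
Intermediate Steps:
$Y \left(\left(-200 - 91\right) \left(\left(55 - B{\left(5,-1 \right)}\right) + \left(-3 + 3\right)^{2}\right) + 345\right) = 12 \left(\left(-200 - 91\right) \left(\left(55 - -1\right) + \left(-3 + 3\right)^{2}\right) + 345\right) = 12 \left(- 291 \left(\left(55 + 1\right) + 0^{2}\right) + 345\right) = 12 \left(- 291 \left(56 + 0\right) + 345\right) = 12 \left(\left(-291\right) 56 + 345\right) = 12 \left(-16296 + 345\right) = 12 \left(-15951\right) = -191412$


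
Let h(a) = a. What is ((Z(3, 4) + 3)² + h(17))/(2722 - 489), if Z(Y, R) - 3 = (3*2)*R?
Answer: 131/319 ≈ 0.41066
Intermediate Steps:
Z(Y, R) = 3 + 6*R (Z(Y, R) = 3 + (3*2)*R = 3 + 6*R)
((Z(3, 4) + 3)² + h(17))/(2722 - 489) = (((3 + 6*4) + 3)² + 17)/(2722 - 489) = (((3 + 24) + 3)² + 17)/2233 = ((27 + 3)² + 17)*(1/2233) = (30² + 17)*(1/2233) = (900 + 17)*(1/2233) = 917*(1/2233) = 131/319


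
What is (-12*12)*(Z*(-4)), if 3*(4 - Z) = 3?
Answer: 1728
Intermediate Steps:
Z = 3 (Z = 4 - ⅓*3 = 4 - 1 = 3)
(-12*12)*(Z*(-4)) = (-12*12)*(3*(-4)) = -144*(-12) = 1728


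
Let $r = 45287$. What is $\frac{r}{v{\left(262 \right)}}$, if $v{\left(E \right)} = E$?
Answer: $\frac{45287}{262} \approx 172.85$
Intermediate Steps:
$\frac{r}{v{\left(262 \right)}} = \frac{45287}{262}$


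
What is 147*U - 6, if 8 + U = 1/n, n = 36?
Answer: -14135/12 ≈ -1177.9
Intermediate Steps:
U = -287/36 (U = -8 + 1/36 = -287/36 ≈ -7.9722)
147*U - 6 = 147*(-287/36) - 6 = -14063/12 - 6 = -14135/12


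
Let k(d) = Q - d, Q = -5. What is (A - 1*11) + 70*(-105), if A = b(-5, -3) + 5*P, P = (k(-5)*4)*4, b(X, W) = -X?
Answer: -7356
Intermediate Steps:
k(d) = -5 - d
P = 0 (P = ((-5 - 1*(-5))*4)*4 = ((-5 + 5)*4)*4 = (0*4)*4 = 0*4 = 0)
A = 5 (A = -1*(-5) + 5*0 = 5 + 0 = 5)
(A - 1*11) + 70*(-105) = (5 - 1*11) + 70*(-105) = (5 - 11) - 7350 = -6 - 7350 = -7356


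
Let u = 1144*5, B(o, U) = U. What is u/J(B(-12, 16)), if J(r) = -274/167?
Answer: -477620/137 ≈ -3486.3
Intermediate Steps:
J(r) = -274/167 (J(r) = -274*1/167 = -274/167)
u = 5720
u/J(B(-12, 16)) = 5720/(-274/167) = 5720*(-167/274) = -477620/137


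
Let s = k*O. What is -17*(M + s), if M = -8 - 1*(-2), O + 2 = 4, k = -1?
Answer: 136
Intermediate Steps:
O = 2 (O = -2 + 4 = 2)
s = -2 (s = -1*2 = -2)
M = -6 (M = -8 + 2 = -6)
-17*(M + s) = -17*(-6 - 2) = -17*(-8) = 136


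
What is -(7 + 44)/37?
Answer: -51/37 ≈ -1.3784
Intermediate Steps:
-(7 + 44)/37 = -51/37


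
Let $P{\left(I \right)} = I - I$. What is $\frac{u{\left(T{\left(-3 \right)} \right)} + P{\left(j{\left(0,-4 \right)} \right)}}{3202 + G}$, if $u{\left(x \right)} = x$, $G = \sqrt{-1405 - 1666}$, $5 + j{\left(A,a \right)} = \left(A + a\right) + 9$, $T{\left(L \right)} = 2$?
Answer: $\frac{6404}{10255875} - \frac{2 i \sqrt{3071}}{10255875} \approx 0.00062442 - 1.0807 \cdot 10^{-5} i$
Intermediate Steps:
$j{\left(A,a \right)} = 4 + A + a$ ($j{\left(A,a \right)} = -5 + \left(\left(A + a\right) + 9\right) = -5 + \left(9 + A + a\right) = 4 + A + a$)
$G = i \sqrt{3071}$ ($G = \sqrt{-3071} = i \sqrt{3071} \approx 55.417 i$)
$P{\left(I \right)} = 0$
$\frac{u{\left(T{\left(-3 \right)} \right)} + P{\left(j{\left(0,-4 \right)} \right)}}{3202 + G} = \frac{2 + 0}{3202 + i \sqrt{3071}} = \frac{2}{3202 + i \sqrt{3071}}$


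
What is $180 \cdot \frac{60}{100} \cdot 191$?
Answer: $20628$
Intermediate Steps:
$180 \cdot \frac{60}{100} \cdot 191 = 180 \cdot 60 \cdot \frac{1}{100} \cdot 191 = 180 \cdot \frac{3}{5} \cdot 191 = 108 \cdot 191 = 20628$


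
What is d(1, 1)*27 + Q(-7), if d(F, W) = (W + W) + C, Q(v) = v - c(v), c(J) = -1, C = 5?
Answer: 183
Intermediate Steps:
Q(v) = 1 + v (Q(v) = v - 1*(-1) = v + 1 = 1 + v)
d(F, W) = 5 + 2*W (d(F, W) = (W + W) + 5 = 2*W + 5 = 5 + 2*W)
d(1, 1)*27 + Q(-7) = (5 + 2*1)*27 + (1 - 7) = (5 + 2)*27 - 6 = 7*27 - 6 = 189 - 6 = 183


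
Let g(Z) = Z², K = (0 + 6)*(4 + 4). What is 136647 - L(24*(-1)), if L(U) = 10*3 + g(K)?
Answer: 134313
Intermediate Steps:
K = 48 (K = 6*8 = 48)
L(U) = 2334 (L(U) = 10*3 + 48² = 30 + 2304 = 2334)
136647 - L(24*(-1)) = 136647 - 1*2334 = 136647 - 2334 = 134313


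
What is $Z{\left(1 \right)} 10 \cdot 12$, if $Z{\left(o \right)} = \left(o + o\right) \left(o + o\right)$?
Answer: $480$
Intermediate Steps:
$Z{\left(o \right)} = 4 o^{2}$ ($Z{\left(o \right)} = 2 o 2 o = 4 o^{2}$)
$Z{\left(1 \right)} 10 \cdot 12 = 4 \cdot 1^{2} \cdot 10 \cdot 12 = 4 \cdot 1 \cdot 10 \cdot 12 = 4 \cdot 10 \cdot 12 = 40 \cdot 12 = 480$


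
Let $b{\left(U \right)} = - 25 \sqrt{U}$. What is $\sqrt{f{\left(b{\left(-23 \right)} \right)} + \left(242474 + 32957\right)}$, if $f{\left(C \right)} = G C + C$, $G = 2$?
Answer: $\sqrt{275431 - 75 i \sqrt{23}} \approx 524.82 - 0.343 i$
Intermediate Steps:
$f{\left(C \right)} = 3 C$ ($f{\left(C \right)} = 2 C + C = 3 C$)
$\sqrt{f{\left(b{\left(-23 \right)} \right)} + \left(242474 + 32957\right)} = \sqrt{3 \left(- 25 \sqrt{-23}\right) + \left(242474 + 32957\right)} = \sqrt{3 \left(- 25 i \sqrt{23}\right) + 275431} = \sqrt{- 75 i \sqrt{23} + 275431} = \sqrt{275431 - 75 i \sqrt{23}}$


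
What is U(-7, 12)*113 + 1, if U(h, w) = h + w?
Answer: 566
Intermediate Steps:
U(-7, 12)*113 + 1 = (-7 + 12)*113 + 1 = 5*113 + 1 = 565 + 1 = 566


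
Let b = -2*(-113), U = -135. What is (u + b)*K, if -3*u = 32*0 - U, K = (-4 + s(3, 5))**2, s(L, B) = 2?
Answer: 724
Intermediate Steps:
b = 226
K = 4 (K = (-4 + 2)**2 = (-2)**2 = 4)
u = -45 (u = -(32*0 - 1*(-135))/3 = -(0 + 135)/3 = -1/3*135 = -45)
(u + b)*K = (-45 + 226)*4 = 181*4 = 724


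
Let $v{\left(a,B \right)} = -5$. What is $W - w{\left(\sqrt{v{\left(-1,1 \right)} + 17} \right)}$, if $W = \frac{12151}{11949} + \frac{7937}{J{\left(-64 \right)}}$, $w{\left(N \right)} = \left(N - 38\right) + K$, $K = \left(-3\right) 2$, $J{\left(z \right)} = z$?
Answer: $- \frac{60413165}{764736} - 2 \sqrt{3} \approx -82.463$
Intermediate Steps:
$K = -6$
$w{\left(N \right)} = -44 + N$ ($w{\left(N \right)} = \left(N - 38\right) - 6 = \left(-38 + N\right) - 6 = -44 + N$)
$W = - \frac{94061549}{764736}$ ($W = \frac{12151}{11949} + \frac{7937}{-64} = 12151 \cdot \frac{1}{11949} + 7937 \left(- \frac{1}{64}\right) = \frac{12151}{11949} - \frac{7937}{64} = - \frac{94061549}{764736} \approx -123.0$)
$W - w{\left(\sqrt{v{\left(-1,1 \right)} + 17} \right)} = - \frac{94061549}{764736} - \left(-44 + \sqrt{-5 + 17}\right) = - \frac{94061549}{764736} - \left(-44 + \sqrt{12}\right) = - \frac{94061549}{764736} - \left(-44 + 2 \sqrt{3}\right) = - \frac{94061549}{764736} + \left(44 - 2 \sqrt{3}\right) = - \frac{60413165}{764736} - 2 \sqrt{3}$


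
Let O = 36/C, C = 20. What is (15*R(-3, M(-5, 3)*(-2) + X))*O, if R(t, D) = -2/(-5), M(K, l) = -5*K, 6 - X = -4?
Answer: 54/5 ≈ 10.800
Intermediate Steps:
X = 10 (X = 6 - 1*(-4) = 6 + 4 = 10)
O = 9/5 (O = 36/20 = 36*(1/20) = 9/5 ≈ 1.8000)
R(t, D) = ⅖ (R(t, D) = -2*(-⅕) = ⅖)
(15*R(-3, M(-5, 3)*(-2) + X))*O = (15*(⅖))*(9/5) = 6*(9/5) = 54/5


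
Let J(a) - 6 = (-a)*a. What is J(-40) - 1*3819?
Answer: -5413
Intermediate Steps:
J(a) = 6 - a² (J(a) = 6 + (-a)*a = 6 - a²)
J(-40) - 1*3819 = (6 - 1*(-40)²) - 1*3819 = (6 - 1*1600) - 3819 = (6 - 1600) - 3819 = -1594 - 3819 = -5413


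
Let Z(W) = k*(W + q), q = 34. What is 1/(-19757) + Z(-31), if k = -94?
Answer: -5571475/19757 ≈ -282.00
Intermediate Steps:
Z(W) = -3196 - 94*W (Z(W) = -94*(W + 34) = -94*(34 + W) = -3196 - 94*W)
1/(-19757) + Z(-31) = 1/(-19757) + (-3196 - 94*(-31)) = -1/19757 + (-3196 + 2914) = -1/19757 - 282 = -5571475/19757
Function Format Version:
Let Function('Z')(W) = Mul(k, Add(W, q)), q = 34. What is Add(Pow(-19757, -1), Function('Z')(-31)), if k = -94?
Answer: Rational(-5571475, 19757) ≈ -282.00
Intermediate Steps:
Function('Z')(W) = Add(-3196, Mul(-94, W)) (Function('Z')(W) = Mul(-94, Add(W, 34)) = Mul(-94, Add(34, W)) = Add(-3196, Mul(-94, W)))
Add(Pow(-19757, -1), Function('Z')(-31)) = Add(Pow(-19757, -1), Add(-3196, Mul(-94, -31))) = Add(Rational(-1, 19757), Add(-3196, 2914)) = Add(Rational(-1, 19757), -282) = Rational(-5571475, 19757)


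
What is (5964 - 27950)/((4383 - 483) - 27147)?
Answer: 21986/23247 ≈ 0.94576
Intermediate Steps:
(5964 - 27950)/((4383 - 483) - 27147) = -21986/(3900 - 27147) = -21986/(-23247) = -21986*(-1/23247) = 21986/23247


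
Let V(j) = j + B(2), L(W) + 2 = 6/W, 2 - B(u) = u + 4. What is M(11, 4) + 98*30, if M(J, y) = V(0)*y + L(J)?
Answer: 32148/11 ≈ 2922.5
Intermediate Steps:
B(u) = -2 - u (B(u) = 2 - (u + 4) = 2 - (4 + u) = 2 + (-4 - u) = -2 - u)
L(W) = -2 + 6/W
V(j) = -4 + j (V(j) = j + (-2 - 1*2) = j + (-2 - 2) = j - 4 = -4 + j)
M(J, y) = -2 - 4*y + 6/J (M(J, y) = (-4 + 0)*y + (-2 + 6/J) = -4*y + (-2 + 6/J) = -2 - 4*y + 6/J)
M(11, 4) + 98*30 = (-2 - 4*4 + 6/11) + 98*30 = (-2 - 16 + 6*(1/11)) + 2940 = (-2 - 16 + 6/11) + 2940 = -192/11 + 2940 = 32148/11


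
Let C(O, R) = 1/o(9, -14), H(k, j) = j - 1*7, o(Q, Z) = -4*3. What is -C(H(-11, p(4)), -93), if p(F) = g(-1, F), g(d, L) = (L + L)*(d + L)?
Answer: 1/12 ≈ 0.083333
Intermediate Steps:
o(Q, Z) = -12
g(d, L) = 2*L*(L + d) (g(d, L) = (2*L)*(L + d) = 2*L*(L + d))
p(F) = 2*F*(-1 + F) (p(F) = 2*F*(F - 1) = 2*F*(-1 + F))
H(k, j) = -7 + j (H(k, j) = j - 7 = -7 + j)
C(O, R) = -1/12 (C(O, R) = 1/(-12) = -1/12)
-C(H(-11, p(4)), -93) = -1*(-1/12) = 1/12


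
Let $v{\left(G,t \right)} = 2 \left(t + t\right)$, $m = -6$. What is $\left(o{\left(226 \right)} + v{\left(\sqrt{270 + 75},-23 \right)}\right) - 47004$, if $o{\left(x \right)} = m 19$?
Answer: $-47210$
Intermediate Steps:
$v{\left(G,t \right)} = 4 t$ ($v{\left(G,t \right)} = 2 \cdot 2 t = 4 t$)
$o{\left(x \right)} = -114$ ($o{\left(x \right)} = \left(-6\right) 19 = -114$)
$\left(o{\left(226 \right)} + v{\left(\sqrt{270 + 75},-23 \right)}\right) - 47004 = \left(-114 + 4 \left(-23\right)\right) - 47004 = \left(-114 - 92\right) - 47004 = -206 - 47004 = -47210$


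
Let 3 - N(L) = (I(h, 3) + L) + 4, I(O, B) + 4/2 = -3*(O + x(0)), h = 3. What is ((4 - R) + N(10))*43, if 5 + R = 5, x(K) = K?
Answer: 172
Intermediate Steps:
R = 0 (R = -5 + 5 = 0)
I(O, B) = -2 - 3*O (I(O, B) = -2 - 3*(O + 0) = -2 - 3*O)
N(L) = 10 - L (N(L) = 3 - (((-2 - 3*3) + L) + 4) = 3 - (((-2 - 9) + L) + 4) = 3 - ((-11 + L) + 4) = 3 - (-7 + L) = 3 + (7 - L) = 10 - L)
((4 - R) + N(10))*43 = ((4 - 1*0) + (10 - 1*10))*43 = ((4 + 0) + (10 - 10))*43 = (4 + 0)*43 = 4*43 = 172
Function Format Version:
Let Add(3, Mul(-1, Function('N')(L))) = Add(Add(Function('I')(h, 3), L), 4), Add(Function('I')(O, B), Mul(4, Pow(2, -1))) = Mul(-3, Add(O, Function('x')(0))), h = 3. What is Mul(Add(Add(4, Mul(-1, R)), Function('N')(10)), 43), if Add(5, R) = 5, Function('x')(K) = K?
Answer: 172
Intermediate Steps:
R = 0 (R = Add(-5, 5) = 0)
Function('I')(O, B) = Add(-2, Mul(-3, O)) (Function('I')(O, B) = Add(-2, Mul(-3, Add(O, 0))) = Add(-2, Mul(-3, O)))
Function('N')(L) = Add(10, Mul(-1, L)) (Function('N')(L) = Add(3, Mul(-1, Add(Add(Add(-2, Mul(-3, 3)), L), 4))) = Add(3, Mul(-1, Add(Add(Add(-2, -9), L), 4))) = Add(3, Mul(-1, Add(Add(-11, L), 4))) = Add(3, Mul(-1, Add(-7, L))) = Add(3, Add(7, Mul(-1, L))) = Add(10, Mul(-1, L)))
Mul(Add(Add(4, Mul(-1, R)), Function('N')(10)), 43) = Mul(Add(Add(4, Mul(-1, 0)), Add(10, Mul(-1, 10))), 43) = Mul(Add(Add(4, 0), Add(10, -10)), 43) = Mul(Add(4, 0), 43) = Mul(4, 43) = 172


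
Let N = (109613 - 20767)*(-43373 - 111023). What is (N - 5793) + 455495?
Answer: -13717017314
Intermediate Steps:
N = -13717467016 (N = 88846*(-154396) = -13717467016)
(N - 5793) + 455495 = (-13717467016 - 5793) + 455495 = -13717472809 + 455495 = -13717017314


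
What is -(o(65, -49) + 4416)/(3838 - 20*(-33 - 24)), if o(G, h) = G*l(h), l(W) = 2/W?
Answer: -108127/121961 ≈ -0.88657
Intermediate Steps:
o(G, h) = 2*G/h (o(G, h) = G*(2/h) = 2*G/h)
-(o(65, -49) + 4416)/(3838 - 20*(-33 - 24)) = -(2*65/(-49) + 4416)/(3838 - 20*(-33 - 24)) = -(2*65*(-1/49) + 4416)/(3838 - 20*(-57)) = -(-130/49 + 4416)/(3838 + 1140) = -216254/(49*4978) = -1*108127/121961 = -108127/121961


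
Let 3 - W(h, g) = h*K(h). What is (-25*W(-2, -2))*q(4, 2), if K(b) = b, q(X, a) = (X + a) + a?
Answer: 200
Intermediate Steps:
q(X, a) = X + 2*a
W(h, g) = 3 - h² (W(h, g) = 3 - h*h = 3 - h²)
(-25*W(-2, -2))*q(4, 2) = (-25*(3 - 1*(-2)²))*(4 + 2*2) = (-25*(3 - 1*4))*(4 + 4) = -25*(3 - 4)*8 = -25*(-1)*8 = 25*8 = 200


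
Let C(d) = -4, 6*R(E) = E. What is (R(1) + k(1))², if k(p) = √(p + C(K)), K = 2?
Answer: -107/36 + I*√3/3 ≈ -2.9722 + 0.57735*I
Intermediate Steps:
R(E) = E/6
k(p) = √(-4 + p) (k(p) = √(p - 4) = √(-4 + p))
(R(1) + k(1))² = ((⅙)*1 + √(-4 + 1))² = (⅙ + √(-3))² = (⅙ + I*√3)²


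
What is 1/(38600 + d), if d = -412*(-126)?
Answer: 1/90512 ≈ 1.1048e-5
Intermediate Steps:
d = 51912
1/(38600 + d) = 1/(38600 + 51912) = 1/90512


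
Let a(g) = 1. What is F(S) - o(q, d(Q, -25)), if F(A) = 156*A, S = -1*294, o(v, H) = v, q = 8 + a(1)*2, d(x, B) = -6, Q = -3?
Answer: -45874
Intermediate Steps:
q = 10 (q = 8 + 1*2 = 8 + 2 = 10)
S = -294
F(S) - o(q, d(Q, -25)) = 156*(-294) - 1*10 = -45864 - 10 = -45874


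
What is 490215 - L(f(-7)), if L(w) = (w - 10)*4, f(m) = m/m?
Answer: 490251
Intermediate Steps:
f(m) = 1
L(w) = -40 + 4*w (L(w) = (-10 + w)*4 = -40 + 4*w)
490215 - L(f(-7)) = 490215 - (-40 + 4*1) = 490215 - (-40 + 4) = 490215 - 1*(-36) = 490215 + 36 = 490251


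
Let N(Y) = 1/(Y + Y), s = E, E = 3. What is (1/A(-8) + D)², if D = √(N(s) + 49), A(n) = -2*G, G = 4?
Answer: 9443/192 - √1770/24 ≈ 47.429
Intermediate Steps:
A(n) = -8 (A(n) = -2*4 = -8)
s = 3
N(Y) = 1/(2*Y)
D = √1770/6 (D = √((½)/3 + 49) = √((½)*(⅓) + 49) = √(⅙ + 49) = √(295/6) = √1770/6 ≈ 7.0119)
(1/A(-8) + D)² = (1/(-8) + √1770/6)² = (-⅛ + √1770/6)²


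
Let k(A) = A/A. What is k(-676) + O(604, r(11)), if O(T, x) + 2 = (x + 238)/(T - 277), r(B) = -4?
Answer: -31/109 ≈ -0.28440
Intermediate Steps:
k(A) = 1
O(T, x) = -2 + (238 + x)/(-277 + T) (O(T, x) = -2 + (x + 238)/(T - 277) = -2 + (238 + x)/(-277 + T))
k(-676) + O(604, r(11)) = 1 + (792 - 4 - 2*604)/(-277 + 604) = 1 + (792 - 4 - 1208)/327 = 1 + (1/327)*(-420) = 1 - 140/109 = -31/109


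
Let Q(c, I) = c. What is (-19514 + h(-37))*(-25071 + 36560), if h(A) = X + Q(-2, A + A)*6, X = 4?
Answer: -224288258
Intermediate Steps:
h(A) = -8 (h(A) = 4 - 2*6 = 4 - 12 = -8)
(-19514 + h(-37))*(-25071 + 36560) = (-19514 - 8)*(-25071 + 36560) = -19522*11489 = -224288258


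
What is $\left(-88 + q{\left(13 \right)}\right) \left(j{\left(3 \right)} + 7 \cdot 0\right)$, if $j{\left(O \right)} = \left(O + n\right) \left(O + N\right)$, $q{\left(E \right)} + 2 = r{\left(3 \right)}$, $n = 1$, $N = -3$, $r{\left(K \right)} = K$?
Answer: $0$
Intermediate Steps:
$q{\left(E \right)} = 1$ ($q{\left(E \right)} = -2 + 3 = 1$)
$j{\left(O \right)} = \left(1 + O\right) \left(-3 + O\right)$ ($j{\left(O \right)} = \left(O + 1\right) \left(O - 3\right) = \left(1 + O\right) \left(-3 + O\right)$)
$\left(-88 + q{\left(13 \right)}\right) \left(j{\left(3 \right)} + 7 \cdot 0\right) = \left(-88 + 1\right) \left(\left(-3 + 3^{2} - 6\right) + 7 \cdot 0\right) = - 87 \left(\left(-3 + 9 - 6\right) + 0\right) = - 87 \left(0 + 0\right) = \left(-87\right) 0 = 0$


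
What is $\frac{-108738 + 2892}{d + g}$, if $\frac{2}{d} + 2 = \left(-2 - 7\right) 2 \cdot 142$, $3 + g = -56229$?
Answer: $\frac{135377034}{71920729} \approx 1.8823$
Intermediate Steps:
$g = -56232$ ($g = -3 - 56229 = -56232$)
$d = - \frac{1}{1279}$ ($d = \frac{2}{-2 + \left(-2 - 7\right) 2 \cdot 142} = \frac{2}{-2 + \left(-9\right) 2 \cdot 142} = \frac{2}{-2 - 2556} = \frac{2}{-2558} = 2 \left(- \frac{1}{2558}\right) = - \frac{1}{1279} \approx -0.00078186$)
$\frac{-108738 + 2892}{d + g} = \frac{-108738 + 2892}{- \frac{1}{1279} - 56232} = - \frac{105846}{- \frac{71920729}{1279}} = \left(-105846\right) \left(- \frac{1279}{71920729}\right) = \frac{135377034}{71920729}$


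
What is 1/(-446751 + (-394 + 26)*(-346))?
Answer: -1/319423 ≈ -3.1306e-6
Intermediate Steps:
1/(-446751 + (-394 + 26)*(-346)) = 1/(-446751 - 368*(-346)) = 1/(-446751 + 127328) = 1/(-319423) = -1/319423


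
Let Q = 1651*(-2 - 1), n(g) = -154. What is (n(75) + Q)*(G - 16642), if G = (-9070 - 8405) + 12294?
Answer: 111450061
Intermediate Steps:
Q = -4953 (Q = 1651*(-3) = -4953)
G = -5181 (G = -17475 + 12294 = -5181)
(n(75) + Q)*(G - 16642) = (-154 - 4953)*(-5181 - 16642) = -5107*(-21823) = 111450061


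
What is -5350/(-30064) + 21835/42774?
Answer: 221322085/321489384 ≈ 0.68843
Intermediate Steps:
-5350/(-30064) + 21835/42774 = -5350*(-1/30064) + 21835*(1/42774) = 2675/15032 + 21835/42774 = 221322085/321489384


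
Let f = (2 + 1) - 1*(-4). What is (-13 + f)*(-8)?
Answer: 48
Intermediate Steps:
f = 7 (f = 3 + 4 = 7)
(-13 + f)*(-8) = (-13 + 7)*(-8) = -6*(-8) = 48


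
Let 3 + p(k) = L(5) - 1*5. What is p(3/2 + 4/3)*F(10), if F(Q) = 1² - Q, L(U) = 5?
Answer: 27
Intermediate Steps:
F(Q) = 1 - Q
p(k) = -3 (p(k) = -3 + (5 - 1*5) = -3 + (5 - 5) = -3 + 0 = -3)
p(3/2 + 4/3)*F(10) = -3*(1 - 1*10) = -3*(1 - 10) = -3*(-9) = 27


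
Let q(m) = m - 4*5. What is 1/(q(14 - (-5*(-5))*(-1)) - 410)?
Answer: -1/391 ≈ -0.0025575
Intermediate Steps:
q(m) = -20 + m (q(m) = m - 20 = -20 + m)
1/(q(14 - (-5*(-5))*(-1)) - 410) = 1/((-20 + (14 - (-5*(-5))*(-1))) - 410) = 1/((-20 + (14 - 25*(-1))) - 410) = 1/((-20 + (14 - 1*(-25))) - 410) = 1/((-20 + (14 + 25)) - 410) = 1/((-20 + 39) - 410) = 1/(19 - 410) = 1/(-391) = -1/391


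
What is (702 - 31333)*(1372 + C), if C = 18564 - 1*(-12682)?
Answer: -999121958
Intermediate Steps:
C = 31246 (C = 18564 + 12682 = 31246)
(702 - 31333)*(1372 + C) = (702 - 31333)*(1372 + 31246) = -30631*32618 = -999121958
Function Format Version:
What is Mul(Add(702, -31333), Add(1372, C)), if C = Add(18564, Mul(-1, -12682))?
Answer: -999121958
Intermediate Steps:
C = 31246 (C = Add(18564, 12682) = 31246)
Mul(Add(702, -31333), Add(1372, C)) = Mul(Add(702, -31333), Add(1372, 31246)) = Mul(-30631, 32618) = -999121958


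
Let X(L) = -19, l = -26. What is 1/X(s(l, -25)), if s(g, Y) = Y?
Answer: -1/19 ≈ -0.052632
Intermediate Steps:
1/X(s(l, -25)) = 1/(-19) = -1/19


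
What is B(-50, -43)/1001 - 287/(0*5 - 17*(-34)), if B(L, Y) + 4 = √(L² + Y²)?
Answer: -289599/578578 + √4349/1001 ≈ -0.43465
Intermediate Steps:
B(L, Y) = -4 + √(L² + Y²)
B(-50, -43)/1001 - 287/(0*5 - 17*(-34)) = (-4 + √((-50)² + (-43)²))/1001 - 287/(0*5 - 17*(-34)) = (-4 + √(2500 + 1849))*(1/1001) - 287/(0 + 578) = (-4 + √4349)*(1/1001) - 287/578 = (-4/1001 + √4349/1001) - 287*1/578 = (-4/1001 + √4349/1001) - 287/578 = -289599/578578 + √4349/1001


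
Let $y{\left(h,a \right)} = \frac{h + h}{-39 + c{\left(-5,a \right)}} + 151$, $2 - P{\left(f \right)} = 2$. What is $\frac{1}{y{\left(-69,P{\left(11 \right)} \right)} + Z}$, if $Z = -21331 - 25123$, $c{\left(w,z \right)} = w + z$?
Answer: $- \frac{22}{1018597} \approx -2.1598 \cdot 10^{-5}$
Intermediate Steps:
$P{\left(f \right)} = 0$ ($P{\left(f \right)} = 2 - 2 = 0$)
$Z = -46454$
$y{\left(h,a \right)} = 151 + \frac{2 h}{-44 + a}$ ($y{\left(h,a \right)} = \frac{h + h}{-39 + \left(-5 + a\right)} + 151 = \frac{2 h}{-44 + a} + 151 = 151 + \frac{2 h}{-44 + a}$)
$\frac{1}{y{\left(-69,P{\left(11 \right)} \right)} + Z} = \frac{1}{\frac{-6644 + 2 \left(-69\right) + 151 \cdot 0}{-44 + 0} - 46454} = \frac{1}{\frac{-6644 - 138 + 0}{-44} - 46454} = \frac{1}{\left(- \frac{1}{44}\right) \left(-6782\right) - 46454} = \frac{1}{\frac{3391}{22} - 46454} = \frac{1}{- \frac{1018597}{22}} = - \frac{22}{1018597}$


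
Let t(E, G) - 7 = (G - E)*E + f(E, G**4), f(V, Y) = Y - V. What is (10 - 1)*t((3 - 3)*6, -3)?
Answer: 792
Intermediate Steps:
t(E, G) = 7 + G**4 - E + E*(G - E) (t(E, G) = 7 + ((G - E)*E + (G**4 - E)) = 7 + (E*(G - E) + (G**4 - E)) = 7 + (G**4 - E + E*(G - E)) = 7 + G**4 - E + E*(G - E))
(10 - 1)*t((3 - 3)*6, -3) = (10 - 1)*(7 + (-3)**4 - (3 - 3)*6 - ((3 - 3)*6)**2 + ((3 - 3)*6)*(-3)) = 9*(7 + 81 - 0*6 - (0*6)**2 + (0*6)*(-3)) = 9*(7 + 81 - 1*0 - 1*0**2 + 0*(-3)) = 9*(7 + 81 + 0 - 1*0 + 0) = 9*(7 + 81 + 0 + 0 + 0) = 9*88 = 792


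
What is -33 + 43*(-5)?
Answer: -248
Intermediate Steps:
-33 + 43*(-5) = -33 - 215 = -248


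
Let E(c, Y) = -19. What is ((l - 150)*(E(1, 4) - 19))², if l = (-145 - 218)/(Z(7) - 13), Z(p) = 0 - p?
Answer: 2510310609/100 ≈ 2.5103e+7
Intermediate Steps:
Z(p) = -p
l = 363/20 (l = (-145 - 218)/(-1*7 - 13) = -363/(-7 - 13) = -363/(-20) = -363*(-1/20) = 363/20 ≈ 18.150)
((l - 150)*(E(1, 4) - 19))² = ((363/20 - 150)*(-19 - 19))² = (-2637/20*(-38))² = (50103/10)² = 2510310609/100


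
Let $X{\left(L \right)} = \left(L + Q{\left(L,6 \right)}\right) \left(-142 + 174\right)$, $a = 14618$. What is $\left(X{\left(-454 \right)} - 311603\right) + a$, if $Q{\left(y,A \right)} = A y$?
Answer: $-398681$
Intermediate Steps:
$X{\left(L \right)} = 224 L$ ($X{\left(L \right)} = \left(L + 6 L\right) \left(-142 + 174\right) = 7 L 32 = 224 L$)
$\left(X{\left(-454 \right)} - 311603\right) + a = \left(224 \left(-454\right) - 311603\right) + 14618 = \left(-101696 - 311603\right) + 14618 = -413299 + 14618 = -398681$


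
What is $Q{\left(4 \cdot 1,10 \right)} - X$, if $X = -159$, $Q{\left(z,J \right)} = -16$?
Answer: $143$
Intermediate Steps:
$Q{\left(4 \cdot 1,10 \right)} - X = -16 - -159 = -16 + 159 = 143$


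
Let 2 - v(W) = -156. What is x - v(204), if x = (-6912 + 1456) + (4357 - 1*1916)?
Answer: -3173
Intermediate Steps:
v(W) = 158 (v(W) = 2 - 1*(-156) = 2 + 156 = 158)
x = -3015 (x = -5456 + (4357 - 1916) = -5456 + 2441 = -3015)
x - v(204) = -3015 - 1*158 = -3015 - 158 = -3173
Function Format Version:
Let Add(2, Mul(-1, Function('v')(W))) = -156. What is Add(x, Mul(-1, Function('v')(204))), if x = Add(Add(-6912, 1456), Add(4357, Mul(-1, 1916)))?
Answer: -3173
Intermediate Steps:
Function('v')(W) = 158 (Function('v')(W) = Add(2, Mul(-1, -156)) = Add(2, 156) = 158)
x = -3015 (x = Add(-5456, Add(4357, -1916)) = Add(-5456, 2441) = -3015)
Add(x, Mul(-1, Function('v')(204))) = Add(-3015, Mul(-1, 158)) = Add(-3015, -158) = -3173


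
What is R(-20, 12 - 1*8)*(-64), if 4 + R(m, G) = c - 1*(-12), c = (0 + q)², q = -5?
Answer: -2112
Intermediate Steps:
c = 25 (c = (0 - 5)² = (-5)² = 25)
R(m, G) = 33 (R(m, G) = -4 + (25 - 1*(-12)) = -4 + (25 + 12) = -4 + 37 = 33)
R(-20, 12 - 1*8)*(-64) = 33*(-64) = -2112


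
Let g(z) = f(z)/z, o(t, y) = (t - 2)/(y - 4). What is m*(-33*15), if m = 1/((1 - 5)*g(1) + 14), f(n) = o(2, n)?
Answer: -495/14 ≈ -35.357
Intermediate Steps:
o(t, y) = (-2 + t)/(-4 + y)
f(n) = 0 (f(n) = (-2 + 2)/(-4 + n) = 0/(-4 + n) = 0)
g(z) = 0 (g(z) = 0/z = 0)
m = 1/14 (m = 1/((1 - 5)*0 + 14) = 1/(-4*0 + 14) = 1/(0 + 14) = 1/14 ≈ 0.071429)
m*(-33*15) = (-33*15)/14 = (1/14)*(-495) = -495/14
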